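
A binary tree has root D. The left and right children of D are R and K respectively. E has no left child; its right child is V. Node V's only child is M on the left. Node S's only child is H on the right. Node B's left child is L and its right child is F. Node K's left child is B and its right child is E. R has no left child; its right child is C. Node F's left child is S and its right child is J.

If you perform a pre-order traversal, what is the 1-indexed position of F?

7

Pre-order visits the node, then its left subtree, then its right subtree.
Visit D.
At D: go left to R.
  Visit R.
  At R: no left child.
  At R: go right to C.
    C is a leaf — visit C.
At D: go right to K.
  Visit K.
  At K: go left to B.
    Visit B.
    At B: go left to L.
      L is a leaf — visit L.
    At B: go right to F.
      Visit F.
      At F: go left to S.
        Visit S.
        At S: no left child.
        At S: go right to H.
          H is a leaf — visit H.
      At F: go right to J.
        J is a leaf — visit J.
  At K: go right to E.
    Visit E.
    At E: no left child.
    At E: go right to V.
      Visit V.
      At V: go left to M.
        M is a leaf — visit M.
      At V: no right child.
Full pre-order sequence: D, R, C, K, B, L, F, S, H, J, E, V, M.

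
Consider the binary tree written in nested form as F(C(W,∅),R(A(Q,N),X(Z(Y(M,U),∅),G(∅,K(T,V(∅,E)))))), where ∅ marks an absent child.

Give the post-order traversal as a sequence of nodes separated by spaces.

Post-order visits the left subtree, then the right subtree, then the node.
At F: go left to C.
  At C: go left to W.
    W is a leaf — visit W.
  At C: no right child.
  Visit C.
At F: go right to R.
  At R: go left to A.
    At A: go left to Q.
      Q is a leaf — visit Q.
    At A: go right to N.
      N is a leaf — visit N.
    Visit A.
  At R: go right to X.
    At X: go left to Z.
      At Z: go left to Y.
        At Y: go left to M.
          M is a leaf — visit M.
        At Y: go right to U.
          U is a leaf — visit U.
        Visit Y.
      At Z: no right child.
      Visit Z.
    At X: go right to G.
      At G: no left child.
      At G: go right to K.
        At K: go left to T.
          T is a leaf — visit T.
        At K: go right to V.
          At V: no left child.
          At V: go right to E.
            E is a leaf — visit E.
          Visit V.
        Visit K.
      Visit G.
    Visit X.
  Visit R.
Visit F.

W C Q N A M U Y Z T E V K G X R F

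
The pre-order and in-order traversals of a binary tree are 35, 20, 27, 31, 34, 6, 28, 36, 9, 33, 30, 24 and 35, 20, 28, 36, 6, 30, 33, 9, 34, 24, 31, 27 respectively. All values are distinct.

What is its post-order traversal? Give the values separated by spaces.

The first element of pre-order is the root; it splits in-order into left and right subtrees.
Root 35: left subtree has 0 nodes { }, right has 11 {20, 28, 36, 6, 30, 33, 9, 34, 24, 31, 27}.
  Root 20: left subtree has 0 nodes { }, right has 10 {28, 36, 6, 30, 33, 9, 34, 24, 31, 27}.
    Root 27: left subtree has 9 nodes {28, 36, 6, 30, 33, 9, 34, 24, 31}, right has 0 { }.
      Root 31: left subtree has 8 nodes {28, 36, 6, 30, 33, 9, 34, 24}, right has 0 { }.
        Root 34: left subtree has 6 nodes {28, 36, 6, 30, 33, 9}, right has 1 {24}.
          Root 6: left subtree has 2 nodes {28, 36}, right has 3 {30, 33, 9}.
            Root 28: left subtree has 0 nodes { }, right has 1 {36}.
            Root 9: left subtree has 2 nodes {30, 33}, right has 0 { }.
              Root 33: left subtree has 1 node {30}, right has 0 { }.

36 28 30 33 9 6 24 34 31 27 20 35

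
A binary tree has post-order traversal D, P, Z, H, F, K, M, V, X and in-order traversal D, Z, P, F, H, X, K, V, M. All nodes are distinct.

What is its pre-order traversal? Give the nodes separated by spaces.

X F Z D P H V K M

The last element of post-order is the root; it splits in-order into left and right subtrees.
Root X: left subtree has 5 nodes {D, Z, P, F, H}, right has 3 {K, V, M}.
  Root F: left subtree has 3 nodes {D, Z, P}, right has 1 {H}.
    Root Z: left subtree has 1 node {D}, right has 1 {P}.
  Root V: left subtree has 1 node {K}, right has 1 {M}.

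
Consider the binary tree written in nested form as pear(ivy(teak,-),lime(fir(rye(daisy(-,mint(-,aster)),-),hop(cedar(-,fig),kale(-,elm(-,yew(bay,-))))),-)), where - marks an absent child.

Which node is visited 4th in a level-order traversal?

teak

Level-order visits nodes level by level from the root, left to right within each level.
Level 0: pear
Level 1: ivy, lime
Level 2: teak, fir
Level 3: rye, hop
Level 4: daisy, cedar, kale
Level 5: mint, fig, elm
Level 6: aster, yew
Level 7: bay
Full level-order sequence: pear, ivy, lime, teak, fir, rye, hop, daisy, cedar, kale, mint, fig, elm, aster, yew, bay.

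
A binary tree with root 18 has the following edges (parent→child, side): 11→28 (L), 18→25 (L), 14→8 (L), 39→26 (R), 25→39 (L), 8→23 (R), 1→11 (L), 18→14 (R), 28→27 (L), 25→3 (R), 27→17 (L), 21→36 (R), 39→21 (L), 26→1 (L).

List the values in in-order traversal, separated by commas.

In-order visits the left subtree, then the node, then the right subtree.
At 18: go left to 25.
  At 25: go left to 39.
    At 39: go left to 21.
      At 21: no left child.
      Visit 21.
      At 21: go right to 36.
        36 is a leaf — visit 36.
    Visit 39.
    At 39: go right to 26.
      At 26: go left to 1.
        At 1: go left to 11.
          At 11: go left to 28.
            At 28: go left to 27.
              At 27: go left to 17.
                17 is a leaf — visit 17.
              Visit 27.
              At 27: no right child.
            Visit 28.
            At 28: no right child.
          Visit 11.
          At 11: no right child.
        Visit 1.
        At 1: no right child.
      Visit 26.
      At 26: no right child.
  Visit 25.
  At 25: go right to 3.
    3 is a leaf — visit 3.
Visit 18.
At 18: go right to 14.
  At 14: go left to 8.
    At 8: no left child.
    Visit 8.
    At 8: go right to 23.
      23 is a leaf — visit 23.
  Visit 14.
  At 14: no right child.

21, 36, 39, 17, 27, 28, 11, 1, 26, 25, 3, 18, 8, 23, 14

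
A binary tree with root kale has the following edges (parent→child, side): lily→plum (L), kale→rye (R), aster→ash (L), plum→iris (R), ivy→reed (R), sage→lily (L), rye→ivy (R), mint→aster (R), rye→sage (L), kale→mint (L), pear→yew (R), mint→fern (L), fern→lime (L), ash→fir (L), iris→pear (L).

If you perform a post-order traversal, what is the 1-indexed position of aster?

5

Post-order visits the left subtree, then the right subtree, then the node.
At kale: go left to mint.
  At mint: go left to fern.
    At fern: go left to lime.
      lime is a leaf — visit lime.
    At fern: no right child.
    Visit fern.
  At mint: go right to aster.
    At aster: go left to ash.
      At ash: go left to fir.
        fir is a leaf — visit fir.
      At ash: no right child.
      Visit ash.
    At aster: no right child.
    Visit aster.
  Visit mint.
At kale: go right to rye.
  At rye: go left to sage.
    At sage: go left to lily.
      At lily: go left to plum.
        At plum: no left child.
        At plum: go right to iris.
          At iris: go left to pear.
            At pear: no left child.
            At pear: go right to yew.
              yew is a leaf — visit yew.
            Visit pear.
          At iris: no right child.
          Visit iris.
        Visit plum.
      At lily: no right child.
      Visit lily.
    At sage: no right child.
    Visit sage.
  At rye: go right to ivy.
    At ivy: no left child.
    At ivy: go right to reed.
      reed is a leaf — visit reed.
    Visit ivy.
  Visit rye.
Visit kale.
Full post-order sequence: lime, fern, fir, ash, aster, mint, yew, pear, iris, plum, lily, sage, reed, ivy, rye, kale.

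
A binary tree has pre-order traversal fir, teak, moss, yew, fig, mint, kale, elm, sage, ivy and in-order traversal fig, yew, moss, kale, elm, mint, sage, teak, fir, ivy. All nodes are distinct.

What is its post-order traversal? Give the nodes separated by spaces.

fig yew elm kale sage mint moss teak ivy fir

The first element of pre-order is the root; it splits in-order into left and right subtrees.
Root fir: left subtree has 8 nodes {fig, yew, moss, kale, elm, mint, sage, teak}, right has 1 {ivy}.
  Root teak: left subtree has 7 nodes {fig, yew, moss, kale, elm, mint, sage}, right has 0 { }.
    Root moss: left subtree has 2 nodes {fig, yew}, right has 4 {kale, elm, mint, sage}.
      Root yew: left subtree has 1 node {fig}, right has 0 { }.
      Root mint: left subtree has 2 nodes {kale, elm}, right has 1 {sage}.
        Root kale: left subtree has 0 nodes { }, right has 1 {elm}.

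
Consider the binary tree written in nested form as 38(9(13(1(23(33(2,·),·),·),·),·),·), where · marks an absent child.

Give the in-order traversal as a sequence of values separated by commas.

In-order visits the left subtree, then the node, then the right subtree.
At 38: go left to 9.
  At 9: go left to 13.
    At 13: go left to 1.
      At 1: go left to 23.
        At 23: go left to 33.
          At 33: go left to 2.
            2 is a leaf — visit 2.
          Visit 33.
          At 33: no right child.
        Visit 23.
        At 23: no right child.
      Visit 1.
      At 1: no right child.
    Visit 13.
    At 13: no right child.
  Visit 9.
  At 9: no right child.
Visit 38.
At 38: no right child.

2, 33, 23, 1, 13, 9, 38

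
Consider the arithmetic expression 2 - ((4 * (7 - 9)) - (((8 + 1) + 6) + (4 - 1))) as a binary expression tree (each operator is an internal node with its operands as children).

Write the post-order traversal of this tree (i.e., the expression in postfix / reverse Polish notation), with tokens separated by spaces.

2 4 7 9 - * 8 1 + 6 + 4 1 - + - -

Post-order on an expression tree gives postfix notation: for each operator, emit left operand, right operand, then the operator.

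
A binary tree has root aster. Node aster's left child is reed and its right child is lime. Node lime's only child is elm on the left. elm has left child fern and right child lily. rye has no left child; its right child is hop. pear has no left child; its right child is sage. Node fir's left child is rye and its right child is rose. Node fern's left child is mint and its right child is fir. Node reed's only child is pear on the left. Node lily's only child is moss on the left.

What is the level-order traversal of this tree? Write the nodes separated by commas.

aster, reed, lime, pear, elm, sage, fern, lily, mint, fir, moss, rye, rose, hop

Level-order visits nodes level by level from the root, left to right within each level.
Level 0: aster
Level 1: reed, lime
Level 2: pear, elm
Level 3: sage, fern, lily
Level 4: mint, fir, moss
Level 5: rye, rose
Level 6: hop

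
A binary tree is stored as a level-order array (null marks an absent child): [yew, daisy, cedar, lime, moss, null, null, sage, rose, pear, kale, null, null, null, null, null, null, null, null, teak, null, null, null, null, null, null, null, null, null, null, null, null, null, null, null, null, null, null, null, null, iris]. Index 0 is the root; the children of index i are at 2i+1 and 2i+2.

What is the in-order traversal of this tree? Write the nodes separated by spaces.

In-order visits the left subtree, then the node, then the right subtree.
At yew: go left to daisy.
  At daisy: go left to lime.
    At lime: go left to sage.
      sage is a leaf — visit sage.
    Visit lime.
    At lime: go right to rose.
      rose is a leaf — visit rose.
  Visit daisy.
  At daisy: go right to moss.
    At moss: go left to pear.
      At pear: go left to teak.
        At teak: no left child.
        Visit teak.
        At teak: go right to iris.
          iris is a leaf — visit iris.
      Visit pear.
      At pear: no right child.
    Visit moss.
    At moss: go right to kale.
      kale is a leaf — visit kale.
Visit yew.
At yew: go right to cedar.
  cedar is a leaf — visit cedar.

sage lime rose daisy teak iris pear moss kale yew cedar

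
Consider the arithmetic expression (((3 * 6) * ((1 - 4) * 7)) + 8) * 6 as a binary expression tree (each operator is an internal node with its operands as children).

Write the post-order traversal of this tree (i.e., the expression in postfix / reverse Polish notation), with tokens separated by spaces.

3 6 * 1 4 - 7 * * 8 + 6 *

Post-order on an expression tree gives postfix notation: for each operator, emit left operand, right operand, then the operator.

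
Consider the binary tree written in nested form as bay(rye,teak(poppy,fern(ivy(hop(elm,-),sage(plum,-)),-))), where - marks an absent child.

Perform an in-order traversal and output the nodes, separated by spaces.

rye bay poppy teak elm hop ivy plum sage fern

In-order visits the left subtree, then the node, then the right subtree.
At bay: go left to rye.
  rye is a leaf — visit rye.
Visit bay.
At bay: go right to teak.
  At teak: go left to poppy.
    poppy is a leaf — visit poppy.
  Visit teak.
  At teak: go right to fern.
    At fern: go left to ivy.
      At ivy: go left to hop.
        At hop: go left to elm.
          elm is a leaf — visit elm.
        Visit hop.
        At hop: no right child.
      Visit ivy.
      At ivy: go right to sage.
        At sage: go left to plum.
          plum is a leaf — visit plum.
        Visit sage.
        At sage: no right child.
    Visit fern.
    At fern: no right child.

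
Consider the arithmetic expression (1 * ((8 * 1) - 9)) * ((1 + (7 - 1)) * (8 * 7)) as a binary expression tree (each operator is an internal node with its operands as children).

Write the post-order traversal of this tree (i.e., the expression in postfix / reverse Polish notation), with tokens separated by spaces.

Post-order on an expression tree gives postfix notation: for each operator, emit left operand, right operand, then the operator.

1 8 1 * 9 - * 1 7 1 - + 8 7 * * *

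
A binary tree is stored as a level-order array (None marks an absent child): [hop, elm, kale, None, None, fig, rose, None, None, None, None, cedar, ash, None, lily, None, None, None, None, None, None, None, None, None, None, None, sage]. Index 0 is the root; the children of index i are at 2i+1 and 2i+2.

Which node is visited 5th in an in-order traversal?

In-order visits the left subtree, then the node, then the right subtree.
At hop: go left to elm.
  elm is a leaf — visit elm.
Visit hop.
At hop: go right to kale.
  At kale: go left to fig.
    At fig: go left to cedar.
      cedar is a leaf — visit cedar.
    Visit fig.
    At fig: go right to ash.
      At ash: no left child.
      Visit ash.
      At ash: go right to sage.
        sage is a leaf — visit sage.
  Visit kale.
  At kale: go right to rose.
    At rose: no left child.
    Visit rose.
    At rose: go right to lily.
      lily is a leaf — visit lily.
Full in-order sequence: elm, hop, cedar, fig, ash, sage, kale, rose, lily.

ash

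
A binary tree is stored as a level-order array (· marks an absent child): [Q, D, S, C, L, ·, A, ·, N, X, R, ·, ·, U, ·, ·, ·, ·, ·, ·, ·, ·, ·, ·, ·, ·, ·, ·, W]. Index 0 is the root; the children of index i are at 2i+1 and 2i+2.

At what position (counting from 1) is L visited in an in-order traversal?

In-order visits the left subtree, then the node, then the right subtree.
At Q: go left to D.
  At D: go left to C.
    At C: no left child.
    Visit C.
    At C: go right to N.
      N is a leaf — visit N.
  Visit D.
  At D: go right to L.
    At L: go left to X.
      X is a leaf — visit X.
    Visit L.
    At L: go right to R.
      R is a leaf — visit R.
Visit Q.
At Q: go right to S.
  At S: no left child.
  Visit S.
  At S: go right to A.
    At A: go left to U.
      At U: no left child.
      Visit U.
      At U: go right to W.
        W is a leaf — visit W.
    Visit A.
    At A: no right child.
Full in-order sequence: C, N, D, X, L, R, Q, S, U, W, A.

5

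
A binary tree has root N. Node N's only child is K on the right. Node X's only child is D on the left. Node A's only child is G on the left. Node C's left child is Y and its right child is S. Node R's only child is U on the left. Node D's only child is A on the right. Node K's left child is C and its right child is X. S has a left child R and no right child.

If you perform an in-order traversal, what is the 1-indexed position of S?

6

In-order visits the left subtree, then the node, then the right subtree.
At N: no left child.
Visit N.
At N: go right to K.
  At K: go left to C.
    At C: go left to Y.
      Y is a leaf — visit Y.
    Visit C.
    At C: go right to S.
      At S: go left to R.
        At R: go left to U.
          U is a leaf — visit U.
        Visit R.
        At R: no right child.
      Visit S.
      At S: no right child.
  Visit K.
  At K: go right to X.
    At X: go left to D.
      At D: no left child.
      Visit D.
      At D: go right to A.
        At A: go left to G.
          G is a leaf — visit G.
        Visit A.
        At A: no right child.
    Visit X.
    At X: no right child.
Full in-order sequence: N, Y, C, U, R, S, K, D, G, A, X.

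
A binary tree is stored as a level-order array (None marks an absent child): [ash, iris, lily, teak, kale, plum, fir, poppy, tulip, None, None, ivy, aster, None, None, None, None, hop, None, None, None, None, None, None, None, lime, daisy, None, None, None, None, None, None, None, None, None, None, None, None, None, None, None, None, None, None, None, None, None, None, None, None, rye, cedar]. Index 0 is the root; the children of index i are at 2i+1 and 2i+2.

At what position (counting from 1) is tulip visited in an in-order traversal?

In-order visits the left subtree, then the node, then the right subtree.
At ash: go left to iris.
  At iris: go left to teak.
    At teak: go left to poppy.
      poppy is a leaf — visit poppy.
    Visit teak.
    At teak: go right to tulip.
      At tulip: go left to hop.
        hop is a leaf — visit hop.
      Visit tulip.
      At tulip: no right child.
  Visit iris.
  At iris: go right to kale.
    kale is a leaf — visit kale.
Visit ash.
At ash: go right to lily.
  At lily: go left to plum.
    At plum: go left to ivy.
      ivy is a leaf — visit ivy.
    Visit plum.
    At plum: go right to aster.
      At aster: go left to lime.
        At lime: go left to rye.
          rye is a leaf — visit rye.
        Visit lime.
        At lime: go right to cedar.
          cedar is a leaf — visit cedar.
      Visit aster.
      At aster: go right to daisy.
        daisy is a leaf — visit daisy.
  Visit lily.
  At lily: go right to fir.
    fir is a leaf — visit fir.
Full in-order sequence: poppy, teak, hop, tulip, iris, kale, ash, ivy, plum, rye, lime, cedar, aster, daisy, lily, fir.

4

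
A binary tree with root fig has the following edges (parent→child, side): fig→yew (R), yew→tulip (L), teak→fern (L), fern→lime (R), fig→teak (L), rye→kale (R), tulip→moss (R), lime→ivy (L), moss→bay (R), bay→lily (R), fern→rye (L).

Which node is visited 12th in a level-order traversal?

lily

Level-order visits nodes level by level from the root, left to right within each level.
Level 0: fig
Level 1: teak, yew
Level 2: fern, tulip
Level 3: rye, lime, moss
Level 4: kale, ivy, bay
Level 5: lily
Full level-order sequence: fig, teak, yew, fern, tulip, rye, lime, moss, kale, ivy, bay, lily.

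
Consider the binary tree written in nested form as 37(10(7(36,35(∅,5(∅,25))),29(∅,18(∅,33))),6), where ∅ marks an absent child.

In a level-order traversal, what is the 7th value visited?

Level-order visits nodes level by level from the root, left to right within each level.
Level 0: 37
Level 1: 10, 6
Level 2: 7, 29
Level 3: 36, 35, 18
Level 4: 5, 33
Level 5: 25
Full level-order sequence: 37, 10, 6, 7, 29, 36, 35, 18, 5, 33, 25.

35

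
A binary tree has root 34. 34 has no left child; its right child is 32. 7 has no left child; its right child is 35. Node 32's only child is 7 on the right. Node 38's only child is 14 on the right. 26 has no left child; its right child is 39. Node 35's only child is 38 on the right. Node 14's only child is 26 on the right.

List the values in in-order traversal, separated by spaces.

In-order visits the left subtree, then the node, then the right subtree.
At 34: no left child.
Visit 34.
At 34: go right to 32.
  At 32: no left child.
  Visit 32.
  At 32: go right to 7.
    At 7: no left child.
    Visit 7.
    At 7: go right to 35.
      At 35: no left child.
      Visit 35.
      At 35: go right to 38.
        At 38: no left child.
        Visit 38.
        At 38: go right to 14.
          At 14: no left child.
          Visit 14.
          At 14: go right to 26.
            At 26: no left child.
            Visit 26.
            At 26: go right to 39.
              39 is a leaf — visit 39.

34 32 7 35 38 14 26 39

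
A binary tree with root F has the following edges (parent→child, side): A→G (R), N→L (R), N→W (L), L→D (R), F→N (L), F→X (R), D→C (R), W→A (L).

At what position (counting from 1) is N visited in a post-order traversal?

Post-order visits the left subtree, then the right subtree, then the node.
At F: go left to N.
  At N: go left to W.
    At W: go left to A.
      At A: no left child.
      At A: go right to G.
        G is a leaf — visit G.
      Visit A.
    At W: no right child.
    Visit W.
  At N: go right to L.
    At L: no left child.
    At L: go right to D.
      At D: no left child.
      At D: go right to C.
        C is a leaf — visit C.
      Visit D.
    Visit L.
  Visit N.
At F: go right to X.
  X is a leaf — visit X.
Visit F.
Full post-order sequence: G, A, W, C, D, L, N, X, F.

7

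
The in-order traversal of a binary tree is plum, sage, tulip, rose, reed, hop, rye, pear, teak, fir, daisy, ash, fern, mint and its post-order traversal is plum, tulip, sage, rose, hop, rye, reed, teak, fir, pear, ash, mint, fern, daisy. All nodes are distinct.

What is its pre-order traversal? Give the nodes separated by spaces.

daisy pear reed rose sage plum tulip rye hop fir teak fern ash mint

The last element of post-order is the root; it splits in-order into left and right subtrees.
Root daisy: left subtree has 10 nodes {plum, sage, tulip, rose, reed, hop, rye, pear, teak, fir}, right has 3 {ash, fern, mint}.
  Root pear: left subtree has 7 nodes {plum, sage, tulip, rose, reed, hop, rye}, right has 2 {teak, fir}.
    Root reed: left subtree has 4 nodes {plum, sage, tulip, rose}, right has 2 {hop, rye}.
      Root rose: left subtree has 3 nodes {plum, sage, tulip}, right has 0 { }.
        Root sage: left subtree has 1 node {plum}, right has 1 {tulip}.
      Root rye: left subtree has 1 node {hop}, right has 0 { }.
    Root fir: left subtree has 1 node {teak}, right has 0 { }.
  Root fern: left subtree has 1 node {ash}, right has 1 {mint}.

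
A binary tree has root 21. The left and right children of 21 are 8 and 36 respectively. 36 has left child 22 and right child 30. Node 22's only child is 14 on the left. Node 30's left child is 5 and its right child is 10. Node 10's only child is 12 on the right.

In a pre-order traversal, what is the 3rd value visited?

36

Pre-order visits the node, then its left subtree, then its right subtree.
Visit 21.
At 21: go left to 8.
  8 is a leaf — visit 8.
At 21: go right to 36.
  Visit 36.
  At 36: go left to 22.
    Visit 22.
    At 22: go left to 14.
      14 is a leaf — visit 14.
    At 22: no right child.
  At 36: go right to 30.
    Visit 30.
    At 30: go left to 5.
      5 is a leaf — visit 5.
    At 30: go right to 10.
      Visit 10.
      At 10: no left child.
      At 10: go right to 12.
        12 is a leaf — visit 12.
Full pre-order sequence: 21, 8, 36, 22, 14, 30, 5, 10, 12.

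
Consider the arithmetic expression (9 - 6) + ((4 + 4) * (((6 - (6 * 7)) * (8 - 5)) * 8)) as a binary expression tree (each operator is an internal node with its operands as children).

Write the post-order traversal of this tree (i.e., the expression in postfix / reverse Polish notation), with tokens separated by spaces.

9 6 - 4 4 + 6 6 7 * - 8 5 - * 8 * * +

Post-order on an expression tree gives postfix notation: for each operator, emit left operand, right operand, then the operator.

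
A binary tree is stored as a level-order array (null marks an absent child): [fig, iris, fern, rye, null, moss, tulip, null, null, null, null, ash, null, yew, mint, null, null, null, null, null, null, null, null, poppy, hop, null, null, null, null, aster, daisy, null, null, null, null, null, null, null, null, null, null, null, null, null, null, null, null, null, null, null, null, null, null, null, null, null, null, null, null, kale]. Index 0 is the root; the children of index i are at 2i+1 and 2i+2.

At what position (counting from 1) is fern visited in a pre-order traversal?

Pre-order visits the node, then its left subtree, then its right subtree.
Visit fig.
At fig: go left to iris.
  Visit iris.
  At iris: go left to rye.
    rye is a leaf — visit rye.
  At iris: no right child.
At fig: go right to fern.
  Visit fern.
  At fern: go left to moss.
    Visit moss.
    At moss: go left to ash.
      Visit ash.
      At ash: go left to poppy.
        poppy is a leaf — visit poppy.
      At ash: go right to hop.
        hop is a leaf — visit hop.
    At moss: no right child.
  At fern: go right to tulip.
    Visit tulip.
    At tulip: go left to yew.
      yew is a leaf — visit yew.
    At tulip: go right to mint.
      Visit mint.
      At mint: go left to aster.
        Visit aster.
        At aster: go left to kale.
          kale is a leaf — visit kale.
        At aster: no right child.
      At mint: go right to daisy.
        daisy is a leaf — visit daisy.
Full pre-order sequence: fig, iris, rye, fern, moss, ash, poppy, hop, tulip, yew, mint, aster, kale, daisy.

4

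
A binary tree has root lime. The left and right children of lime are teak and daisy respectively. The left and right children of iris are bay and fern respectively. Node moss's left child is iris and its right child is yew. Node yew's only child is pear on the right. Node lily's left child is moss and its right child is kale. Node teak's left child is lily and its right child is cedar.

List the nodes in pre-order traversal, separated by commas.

Pre-order visits the node, then its left subtree, then its right subtree.
Visit lime.
At lime: go left to teak.
  Visit teak.
  At teak: go left to lily.
    Visit lily.
    At lily: go left to moss.
      Visit moss.
      At moss: go left to iris.
        Visit iris.
        At iris: go left to bay.
          bay is a leaf — visit bay.
        At iris: go right to fern.
          fern is a leaf — visit fern.
      At moss: go right to yew.
        Visit yew.
        At yew: no left child.
        At yew: go right to pear.
          pear is a leaf — visit pear.
    At lily: go right to kale.
      kale is a leaf — visit kale.
  At teak: go right to cedar.
    cedar is a leaf — visit cedar.
At lime: go right to daisy.
  daisy is a leaf — visit daisy.

lime, teak, lily, moss, iris, bay, fern, yew, pear, kale, cedar, daisy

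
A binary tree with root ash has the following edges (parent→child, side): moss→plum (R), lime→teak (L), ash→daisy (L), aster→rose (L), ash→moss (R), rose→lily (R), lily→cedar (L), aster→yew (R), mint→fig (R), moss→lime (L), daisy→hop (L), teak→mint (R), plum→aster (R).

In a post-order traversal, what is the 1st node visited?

Post-order visits the left subtree, then the right subtree, then the node.
At ash: go left to daisy.
  At daisy: go left to hop.
    hop is a leaf — visit hop.
  At daisy: no right child.
  Visit daisy.
At ash: go right to moss.
  At moss: go left to lime.
    At lime: go left to teak.
      At teak: no left child.
      At teak: go right to mint.
        At mint: no left child.
        At mint: go right to fig.
          fig is a leaf — visit fig.
        Visit mint.
      Visit teak.
    At lime: no right child.
    Visit lime.
  At moss: go right to plum.
    At plum: no left child.
    At plum: go right to aster.
      At aster: go left to rose.
        At rose: no left child.
        At rose: go right to lily.
          At lily: go left to cedar.
            cedar is a leaf — visit cedar.
          At lily: no right child.
          Visit lily.
        Visit rose.
      At aster: go right to yew.
        yew is a leaf — visit yew.
      Visit aster.
    Visit plum.
  Visit moss.
Visit ash.
Full post-order sequence: hop, daisy, fig, mint, teak, lime, cedar, lily, rose, yew, aster, plum, moss, ash.

hop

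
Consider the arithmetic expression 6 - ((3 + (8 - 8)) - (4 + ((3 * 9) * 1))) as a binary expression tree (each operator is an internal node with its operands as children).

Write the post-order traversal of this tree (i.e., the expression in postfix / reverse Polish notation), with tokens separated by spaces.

Post-order on an expression tree gives postfix notation: for each operator, emit left operand, right operand, then the operator.

6 3 8 8 - + 4 3 9 * 1 * + - -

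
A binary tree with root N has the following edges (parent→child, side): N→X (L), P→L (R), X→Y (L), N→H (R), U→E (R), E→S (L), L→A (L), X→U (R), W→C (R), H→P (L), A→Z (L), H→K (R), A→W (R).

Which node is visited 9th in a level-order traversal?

L

Level-order visits nodes level by level from the root, left to right within each level.
Level 0: N
Level 1: X, H
Level 2: Y, U, P, K
Level 3: E, L
Level 4: S, A
Level 5: Z, W
Level 6: C
Full level-order sequence: N, X, H, Y, U, P, K, E, L, S, A, Z, W, C.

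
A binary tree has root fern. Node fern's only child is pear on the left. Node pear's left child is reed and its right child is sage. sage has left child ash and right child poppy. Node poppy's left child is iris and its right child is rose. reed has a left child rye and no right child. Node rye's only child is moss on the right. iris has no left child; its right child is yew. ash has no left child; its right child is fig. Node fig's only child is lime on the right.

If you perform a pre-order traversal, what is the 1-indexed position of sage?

6

Pre-order visits the node, then its left subtree, then its right subtree.
Visit fern.
At fern: go left to pear.
  Visit pear.
  At pear: go left to reed.
    Visit reed.
    At reed: go left to rye.
      Visit rye.
      At rye: no left child.
      At rye: go right to moss.
        moss is a leaf — visit moss.
    At reed: no right child.
  At pear: go right to sage.
    Visit sage.
    At sage: go left to ash.
      Visit ash.
      At ash: no left child.
      At ash: go right to fig.
        Visit fig.
        At fig: no left child.
        At fig: go right to lime.
          lime is a leaf — visit lime.
    At sage: go right to poppy.
      Visit poppy.
      At poppy: go left to iris.
        Visit iris.
        At iris: no left child.
        At iris: go right to yew.
          yew is a leaf — visit yew.
      At poppy: go right to rose.
        rose is a leaf — visit rose.
At fern: no right child.
Full pre-order sequence: fern, pear, reed, rye, moss, sage, ash, fig, lime, poppy, iris, yew, rose.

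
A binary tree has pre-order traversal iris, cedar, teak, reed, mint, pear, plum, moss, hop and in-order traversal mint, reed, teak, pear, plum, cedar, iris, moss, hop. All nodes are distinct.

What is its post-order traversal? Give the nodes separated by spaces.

The first element of pre-order is the root; it splits in-order into left and right subtrees.
Root iris: left subtree has 6 nodes {mint, reed, teak, pear, plum, cedar}, right has 2 {moss, hop}.
  Root cedar: left subtree has 5 nodes {mint, reed, teak, pear, plum}, right has 0 { }.
    Root teak: left subtree has 2 nodes {mint, reed}, right has 2 {pear, plum}.
      Root reed: left subtree has 1 node {mint}, right has 0 { }.
      Root pear: left subtree has 0 nodes { }, right has 1 {plum}.
  Root moss: left subtree has 0 nodes { }, right has 1 {hop}.

mint reed plum pear teak cedar hop moss iris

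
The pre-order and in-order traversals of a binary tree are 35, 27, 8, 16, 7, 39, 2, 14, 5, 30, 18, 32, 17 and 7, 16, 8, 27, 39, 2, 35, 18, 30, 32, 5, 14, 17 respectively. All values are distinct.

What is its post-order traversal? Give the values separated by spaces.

The first element of pre-order is the root; it splits in-order into left and right subtrees.
Root 35: left subtree has 6 nodes {7, 16, 8, 27, 39, 2}, right has 6 {18, 30, 32, 5, 14, 17}.
  Root 27: left subtree has 3 nodes {7, 16, 8}, right has 2 {39, 2}.
    Root 8: left subtree has 2 nodes {7, 16}, right has 0 { }.
      Root 16: left subtree has 1 node {7}, right has 0 { }.
    Root 39: left subtree has 0 nodes { }, right has 1 {2}.
  Root 14: left subtree has 4 nodes {18, 30, 32, 5}, right has 1 {17}.
    Root 5: left subtree has 3 nodes {18, 30, 32}, right has 0 { }.
      Root 30: left subtree has 1 node {18}, right has 1 {32}.

7 16 8 2 39 27 18 32 30 5 17 14 35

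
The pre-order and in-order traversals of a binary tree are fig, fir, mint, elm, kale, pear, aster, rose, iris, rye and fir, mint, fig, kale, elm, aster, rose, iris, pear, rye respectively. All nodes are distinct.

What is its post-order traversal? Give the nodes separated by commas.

mint, fir, kale, iris, rose, aster, rye, pear, elm, fig

The first element of pre-order is the root; it splits in-order into left and right subtrees.
Root fig: left subtree has 2 nodes {fir, mint}, right has 7 {kale, elm, aster, rose, iris, pear, rye}.
  Root fir: left subtree has 0 nodes { }, right has 1 {mint}.
  Root elm: left subtree has 1 node {kale}, right has 5 {aster, rose, iris, pear, rye}.
    Root pear: left subtree has 3 nodes {aster, rose, iris}, right has 1 {rye}.
      Root aster: left subtree has 0 nodes { }, right has 2 {rose, iris}.
        Root rose: left subtree has 0 nodes { }, right has 1 {iris}.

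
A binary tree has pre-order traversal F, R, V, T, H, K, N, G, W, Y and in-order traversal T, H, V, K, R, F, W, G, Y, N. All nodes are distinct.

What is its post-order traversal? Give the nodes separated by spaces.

H T K V R W Y G N F

The first element of pre-order is the root; it splits in-order into left and right subtrees.
Root F: left subtree has 5 nodes {T, H, V, K, R}, right has 4 {W, G, Y, N}.
  Root R: left subtree has 4 nodes {T, H, V, K}, right has 0 { }.
    Root V: left subtree has 2 nodes {T, H}, right has 1 {K}.
      Root T: left subtree has 0 nodes { }, right has 1 {H}.
  Root N: left subtree has 3 nodes {W, G, Y}, right has 0 { }.
    Root G: left subtree has 1 node {W}, right has 1 {Y}.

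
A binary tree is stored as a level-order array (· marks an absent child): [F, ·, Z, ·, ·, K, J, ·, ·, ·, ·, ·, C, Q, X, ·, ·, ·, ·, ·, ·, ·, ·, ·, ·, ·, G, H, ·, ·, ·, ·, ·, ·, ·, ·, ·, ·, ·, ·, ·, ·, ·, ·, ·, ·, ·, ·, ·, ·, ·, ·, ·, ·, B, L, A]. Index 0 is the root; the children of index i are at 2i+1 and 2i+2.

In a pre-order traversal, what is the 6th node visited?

B

Pre-order visits the node, then its left subtree, then its right subtree.
Visit F.
At F: no left child.
At F: go right to Z.
  Visit Z.
  At Z: go left to K.
    Visit K.
    At K: no left child.
    At K: go right to C.
      Visit C.
      At C: no left child.
      At C: go right to G.
        Visit G.
        At G: no left child.
        At G: go right to B.
          B is a leaf — visit B.
  At Z: go right to J.
    Visit J.
    At J: go left to Q.
      Visit Q.
      At Q: go left to H.
        Visit H.
        At H: go left to L.
          L is a leaf — visit L.
        At H: go right to A.
          A is a leaf — visit A.
      At Q: no right child.
    At J: go right to X.
      X is a leaf — visit X.
Full pre-order sequence: F, Z, K, C, G, B, J, Q, H, L, A, X.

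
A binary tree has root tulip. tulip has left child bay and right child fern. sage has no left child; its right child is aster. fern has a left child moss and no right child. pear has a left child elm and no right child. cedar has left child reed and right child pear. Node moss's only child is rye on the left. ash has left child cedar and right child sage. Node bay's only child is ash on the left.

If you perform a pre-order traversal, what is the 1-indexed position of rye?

Pre-order visits the node, then its left subtree, then its right subtree.
Visit tulip.
At tulip: go left to bay.
  Visit bay.
  At bay: go left to ash.
    Visit ash.
    At ash: go left to cedar.
      Visit cedar.
      At cedar: go left to reed.
        reed is a leaf — visit reed.
      At cedar: go right to pear.
        Visit pear.
        At pear: go left to elm.
          elm is a leaf — visit elm.
        At pear: no right child.
    At ash: go right to sage.
      Visit sage.
      At sage: no left child.
      At sage: go right to aster.
        aster is a leaf — visit aster.
  At bay: no right child.
At tulip: go right to fern.
  Visit fern.
  At fern: go left to moss.
    Visit moss.
    At moss: go left to rye.
      rye is a leaf — visit rye.
    At moss: no right child.
  At fern: no right child.
Full pre-order sequence: tulip, bay, ash, cedar, reed, pear, elm, sage, aster, fern, moss, rye.

12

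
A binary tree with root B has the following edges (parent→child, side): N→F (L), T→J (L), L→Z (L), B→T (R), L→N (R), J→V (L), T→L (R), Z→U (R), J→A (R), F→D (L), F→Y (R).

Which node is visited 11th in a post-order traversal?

T

Post-order visits the left subtree, then the right subtree, then the node.
At B: no left child.
At B: go right to T.
  At T: go left to J.
    At J: go left to V.
      V is a leaf — visit V.
    At J: go right to A.
      A is a leaf — visit A.
    Visit J.
  At T: go right to L.
    At L: go left to Z.
      At Z: no left child.
      At Z: go right to U.
        U is a leaf — visit U.
      Visit Z.
    At L: go right to N.
      At N: go left to F.
        At F: go left to D.
          D is a leaf — visit D.
        At F: go right to Y.
          Y is a leaf — visit Y.
        Visit F.
      At N: no right child.
      Visit N.
    Visit L.
  Visit T.
Visit B.
Full post-order sequence: V, A, J, U, Z, D, Y, F, N, L, T, B.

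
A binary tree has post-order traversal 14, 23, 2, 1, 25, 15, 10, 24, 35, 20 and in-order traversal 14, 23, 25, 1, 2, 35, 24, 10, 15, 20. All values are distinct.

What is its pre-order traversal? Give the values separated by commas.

The last element of post-order is the root; it splits in-order into left and right subtrees.
Root 20: left subtree has 9 nodes {14, 23, 25, 1, 2, 35, 24, 10, 15}, right has 0 { }.
  Root 35: left subtree has 5 nodes {14, 23, 25, 1, 2}, right has 3 {24, 10, 15}.
    Root 25: left subtree has 2 nodes {14, 23}, right has 2 {1, 2}.
      Root 23: left subtree has 1 node {14}, right has 0 { }.
      Root 1: left subtree has 0 nodes { }, right has 1 {2}.
    Root 24: left subtree has 0 nodes { }, right has 2 {10, 15}.
      Root 10: left subtree has 0 nodes { }, right has 1 {15}.

20, 35, 25, 23, 14, 1, 2, 24, 10, 15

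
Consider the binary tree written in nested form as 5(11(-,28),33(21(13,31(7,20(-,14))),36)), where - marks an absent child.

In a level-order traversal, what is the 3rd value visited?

33

Level-order visits nodes level by level from the root, left to right within each level.
Level 0: 5
Level 1: 11, 33
Level 2: 28, 21, 36
Level 3: 13, 31
Level 4: 7, 20
Level 5: 14
Full level-order sequence: 5, 11, 33, 28, 21, 36, 13, 31, 7, 20, 14.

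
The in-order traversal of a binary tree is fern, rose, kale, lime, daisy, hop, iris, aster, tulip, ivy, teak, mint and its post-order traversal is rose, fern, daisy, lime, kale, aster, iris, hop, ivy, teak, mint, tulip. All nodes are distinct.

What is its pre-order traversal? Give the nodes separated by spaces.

The last element of post-order is the root; it splits in-order into left and right subtrees.
Root tulip: left subtree has 8 nodes {fern, rose, kale, lime, daisy, hop, iris, aster}, right has 3 {ivy, teak, mint}.
  Root hop: left subtree has 5 nodes {fern, rose, kale, lime, daisy}, right has 2 {iris, aster}.
    Root kale: left subtree has 2 nodes {fern, rose}, right has 2 {lime, daisy}.
      Root fern: left subtree has 0 nodes { }, right has 1 {rose}.
      Root lime: left subtree has 0 nodes { }, right has 1 {daisy}.
    Root iris: left subtree has 0 nodes { }, right has 1 {aster}.
  Root mint: left subtree has 2 nodes {ivy, teak}, right has 0 { }.
    Root teak: left subtree has 1 node {ivy}, right has 0 { }.

tulip hop kale fern rose lime daisy iris aster mint teak ivy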